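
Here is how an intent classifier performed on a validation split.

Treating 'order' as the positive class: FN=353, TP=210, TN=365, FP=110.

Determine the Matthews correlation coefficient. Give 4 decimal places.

MCC = (TP·TN − FP·FN) / √((TP+FP)(TP+FN)(TN+FP)(TN+FN))
Numerator = 210·365 − 110·353 = 37820
Denominator = √(320·563·475·718) = √61443568000 = 247878.1313
MCC = 37820 / 247878.1313 = 0.1526

0.1526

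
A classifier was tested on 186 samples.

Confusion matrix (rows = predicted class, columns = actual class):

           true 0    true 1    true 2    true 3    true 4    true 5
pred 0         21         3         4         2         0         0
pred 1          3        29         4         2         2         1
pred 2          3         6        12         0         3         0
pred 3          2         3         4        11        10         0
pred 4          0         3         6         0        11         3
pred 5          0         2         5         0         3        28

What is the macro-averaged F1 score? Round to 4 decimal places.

Per-class F1 score (2·TP/(2·TP+FP+FN)):
  0: TP=21, FP=3+4+2+0+0=9, FN=3+3+2+0+0=8 → 42/59 = 0.71186
  1: TP=29, FP=3+4+2+2+1=12, FN=3+6+3+3+2=17 → 58/87 = 0.66667
  2: TP=12, FP=3+6+0+3+0=12, FN=4+4+4+6+5=23 → 24/59 = 0.40678
  3: TP=11, FP=2+3+4+10+0=19, FN=2+2+0+0+0=4 → 22/45 = 0.48889
  4: TP=11, FP=0+3+6+0+3=12, FN=0+2+3+10+3=18 → 22/52 = 0.42308
  5: TP=28, FP=0+2+5+0+3=10, FN=0+1+0+0+3=4 → 56/70 = 0.80000
Macro-F1 score = mean = (0.71186 + 0.66667 + 0.40678 + 0.48889 + 0.42308 + 0.80000) / 6 = 0.5829

0.5829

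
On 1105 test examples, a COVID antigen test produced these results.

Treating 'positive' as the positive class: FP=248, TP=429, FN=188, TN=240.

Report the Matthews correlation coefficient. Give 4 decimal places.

MCC = (TP·TN − FP·FN) / √((TP+FP)(TP+FN)(TN+FP)(TN+FN))
Numerator = 429·240 − 248·188 = 56336
Denominator = √(677·617·488·428) = √87244372576 = 295371.5839
MCC = 56336 / 295371.5839 = 0.1907

0.1907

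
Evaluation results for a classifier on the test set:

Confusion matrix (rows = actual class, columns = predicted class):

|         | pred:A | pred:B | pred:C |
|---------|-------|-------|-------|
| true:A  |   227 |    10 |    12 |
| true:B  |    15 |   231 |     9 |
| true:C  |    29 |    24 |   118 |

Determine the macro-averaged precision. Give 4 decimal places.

Per-class precision (TP/(TP+FP)):
  A: TP=227, FP=15+29=44 → 227/271 = 0.83764
  B: TP=231, FP=10+24=34 → 231/265 = 0.87170
  C: TP=118, FP=12+9=21 → 118/139 = 0.84892
Macro-precision = mean = (0.83764 + 0.87170 + 0.84892) / 3 = 0.8528

0.8528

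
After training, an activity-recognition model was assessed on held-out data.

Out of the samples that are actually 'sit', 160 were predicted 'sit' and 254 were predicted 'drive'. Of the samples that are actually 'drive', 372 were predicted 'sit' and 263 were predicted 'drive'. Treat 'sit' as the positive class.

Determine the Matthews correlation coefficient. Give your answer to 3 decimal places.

-0.195

MCC = (TP·TN − FP·FN) / √((TP+FP)(TP+FN)(TN+FP)(TN+FN))
Numerator = 160·263 − 372·254 = -52408
Denominator = √(532·414·635·517) = √72306317160 = 268898.3398
MCC = -52408 / 268898.3398 = -0.195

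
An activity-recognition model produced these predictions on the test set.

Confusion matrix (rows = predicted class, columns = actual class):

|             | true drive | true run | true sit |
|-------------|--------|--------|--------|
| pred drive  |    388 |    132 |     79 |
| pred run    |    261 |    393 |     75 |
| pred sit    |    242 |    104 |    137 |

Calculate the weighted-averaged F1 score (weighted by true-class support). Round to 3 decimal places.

Per-class F1 score (2·TP/(2·TP+FP+FN)):
  drive: TP=388, FP=132+79=211, FN=261+242=503 → 776/1490 = 0.5208
  run: TP=393, FP=261+75=336, FN=132+104=236 → 786/1358 = 0.5788
  sit: TP=137, FP=242+104=346, FN=79+75=154 → 274/774 = 0.3540
Weighted-F1 score = Σ (supportᵢ/N)·F1 scoreᵢ with N=1811: (891/1811)·0.5208 + (629/1811)·0.5788 + (291/1811)·0.3540 = 0.514

0.514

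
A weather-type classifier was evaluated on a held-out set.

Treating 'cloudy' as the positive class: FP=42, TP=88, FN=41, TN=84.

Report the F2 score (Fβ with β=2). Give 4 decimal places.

0.6811

Fβ = (1+β²)·TP / ((1+β²)·TP + β²·FN + FP), with β²=4
= 5·88 / (5·88 + 4·41 + 42) = 0.6811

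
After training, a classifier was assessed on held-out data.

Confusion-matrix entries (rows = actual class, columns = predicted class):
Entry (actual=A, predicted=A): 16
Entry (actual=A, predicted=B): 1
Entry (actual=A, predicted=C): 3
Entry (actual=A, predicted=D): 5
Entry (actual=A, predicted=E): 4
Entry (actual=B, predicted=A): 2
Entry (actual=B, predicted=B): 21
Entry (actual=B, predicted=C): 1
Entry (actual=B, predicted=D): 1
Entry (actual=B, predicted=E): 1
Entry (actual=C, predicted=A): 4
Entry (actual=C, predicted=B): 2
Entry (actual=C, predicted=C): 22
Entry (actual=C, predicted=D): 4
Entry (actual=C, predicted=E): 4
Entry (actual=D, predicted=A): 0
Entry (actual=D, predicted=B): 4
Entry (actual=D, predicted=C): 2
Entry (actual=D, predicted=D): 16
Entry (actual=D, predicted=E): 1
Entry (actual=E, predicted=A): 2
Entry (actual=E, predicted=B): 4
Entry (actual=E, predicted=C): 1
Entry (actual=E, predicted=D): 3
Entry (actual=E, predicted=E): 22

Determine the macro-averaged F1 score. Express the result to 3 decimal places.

0.662

Per-class F1 score (2·TP/(2·TP+FP+FN)):
  A: TP=16, FP=2+4+0+2=8, FN=1+3+5+4=13 → 32/53 = 0.6038
  B: TP=21, FP=1+2+4+4=11, FN=2+1+1+1=5 → 42/58 = 0.7241
  C: TP=22, FP=3+1+2+1=7, FN=4+2+4+4=14 → 44/65 = 0.6769
  D: TP=16, FP=5+1+4+3=13, FN=0+4+2+1=7 → 32/52 = 0.6154
  E: TP=22, FP=4+1+4+1=10, FN=2+4+1+3=10 → 44/64 = 0.6875
Macro-F1 score = mean = (0.6038 + 0.7241 + 0.6769 + 0.6154 + 0.6875) / 5 = 0.662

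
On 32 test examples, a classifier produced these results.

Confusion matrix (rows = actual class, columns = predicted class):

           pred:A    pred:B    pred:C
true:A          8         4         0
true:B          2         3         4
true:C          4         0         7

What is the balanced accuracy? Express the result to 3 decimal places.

Balanced accuracy = mean of per-class recall.
  A: recall = 8/12 = 0.6667
  B: recall = 3/9 = 0.3333
  C: recall = 7/11 = 0.6364
Mean = (0.6667 + 0.3333 + 0.6364) / 3 = 0.545

0.545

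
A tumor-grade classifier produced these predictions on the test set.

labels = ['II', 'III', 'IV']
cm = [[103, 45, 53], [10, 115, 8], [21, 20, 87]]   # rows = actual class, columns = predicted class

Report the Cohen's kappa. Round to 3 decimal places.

Observed agreement pₒ = trace/N = 305/462 = 0.6602
Expected agreement pₑ = Σ (rowᵢ·colᵢ)/N² = (201·134 + 133·180 + 128·148)/462² = 0.3271
κ = (pₒ − pₑ)/(1 − pₑ) = (0.6602 − 0.3271)/(1 − 0.3271) = 0.495

0.495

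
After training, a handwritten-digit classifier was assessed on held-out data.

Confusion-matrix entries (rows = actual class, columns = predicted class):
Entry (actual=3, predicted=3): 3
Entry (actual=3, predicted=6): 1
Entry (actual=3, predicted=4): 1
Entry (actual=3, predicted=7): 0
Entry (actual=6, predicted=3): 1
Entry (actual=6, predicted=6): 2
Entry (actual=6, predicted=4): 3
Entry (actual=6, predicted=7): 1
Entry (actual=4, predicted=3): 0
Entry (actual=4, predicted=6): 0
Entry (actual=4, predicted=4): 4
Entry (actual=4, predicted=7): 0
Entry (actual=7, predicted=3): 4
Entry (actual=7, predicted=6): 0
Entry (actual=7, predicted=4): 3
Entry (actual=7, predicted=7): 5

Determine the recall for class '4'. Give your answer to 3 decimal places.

1.000

One-vs-rest for '4': TP = diagonal; FP = other classes predicted '4'; FN = '4' predicted as other.
recall = TP/(TP+FN).
4: TP=4, FN=0+0+0=0 → 4/4 = 1.0000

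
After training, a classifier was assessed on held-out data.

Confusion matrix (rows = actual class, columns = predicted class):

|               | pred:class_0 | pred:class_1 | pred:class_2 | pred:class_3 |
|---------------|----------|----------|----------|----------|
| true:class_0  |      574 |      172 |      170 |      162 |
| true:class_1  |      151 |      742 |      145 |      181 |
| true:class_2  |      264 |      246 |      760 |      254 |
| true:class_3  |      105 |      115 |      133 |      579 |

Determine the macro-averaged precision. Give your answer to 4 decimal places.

Per-class precision (TP/(TP+FP)):
  class_0: TP=574, FP=151+264+105=520 → 574/1094 = 0.52468
  class_1: TP=742, FP=172+246+115=533 → 742/1275 = 0.58196
  class_2: TP=760, FP=170+145+133=448 → 760/1208 = 0.62914
  class_3: TP=579, FP=162+181+254=597 → 579/1176 = 0.49235
Macro-precision = mean = (0.52468 + 0.58196 + 0.62914 + 0.49235) / 4 = 0.5570

0.5570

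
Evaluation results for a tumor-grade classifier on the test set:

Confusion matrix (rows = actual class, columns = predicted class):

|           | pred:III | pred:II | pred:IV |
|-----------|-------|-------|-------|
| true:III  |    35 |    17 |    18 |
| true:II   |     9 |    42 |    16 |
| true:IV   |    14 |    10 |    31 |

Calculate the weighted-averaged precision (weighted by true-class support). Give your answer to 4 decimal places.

0.5690

Per-class precision (TP/(TP+FP)):
  III: TP=35, FP=9+14=23 → 35/58 = 0.60345
  II: TP=42, FP=17+10=27 → 42/69 = 0.60870
  IV: TP=31, FP=18+16=34 → 31/65 = 0.47692
Weighted-precision = Σ (supportᵢ/N)·precisionᵢ with N=192: (70/192)·0.60345 + (67/192)·0.60870 + (55/192)·0.47692 = 0.5690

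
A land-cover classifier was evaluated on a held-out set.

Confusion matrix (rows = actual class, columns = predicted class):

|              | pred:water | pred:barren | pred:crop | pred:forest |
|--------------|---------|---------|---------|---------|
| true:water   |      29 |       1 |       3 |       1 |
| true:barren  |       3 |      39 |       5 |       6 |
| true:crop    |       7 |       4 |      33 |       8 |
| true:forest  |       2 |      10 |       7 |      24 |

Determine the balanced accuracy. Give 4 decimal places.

Balanced accuracy = mean of per-class recall.
  water: recall = 29/34 = 0.85294
  barren: recall = 39/53 = 0.73585
  crop: recall = 33/52 = 0.63462
  forest: recall = 24/43 = 0.55814
Mean = (0.85294 + 0.73585 + 0.63462 + 0.55814) / 4 = 0.6954

0.6954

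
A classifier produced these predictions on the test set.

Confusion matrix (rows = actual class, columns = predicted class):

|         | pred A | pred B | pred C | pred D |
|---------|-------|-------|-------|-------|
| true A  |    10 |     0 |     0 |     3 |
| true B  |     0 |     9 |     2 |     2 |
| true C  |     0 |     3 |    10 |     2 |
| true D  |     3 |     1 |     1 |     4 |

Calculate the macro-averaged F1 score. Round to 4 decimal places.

Per-class F1 score (2·TP/(2·TP+FP+FN)):
  A: TP=10, FP=0+0+3=3, FN=0+0+3=3 → 20/26 = 0.76923
  B: TP=9, FP=0+3+1=4, FN=0+2+2=4 → 18/26 = 0.69231
  C: TP=10, FP=0+2+1=3, FN=0+3+2=5 → 20/28 = 0.71429
  D: TP=4, FP=3+2+2=7, FN=3+1+1=5 → 8/20 = 0.40000
Macro-F1 score = mean = (0.76923 + 0.69231 + 0.71429 + 0.40000) / 4 = 0.6440

0.6440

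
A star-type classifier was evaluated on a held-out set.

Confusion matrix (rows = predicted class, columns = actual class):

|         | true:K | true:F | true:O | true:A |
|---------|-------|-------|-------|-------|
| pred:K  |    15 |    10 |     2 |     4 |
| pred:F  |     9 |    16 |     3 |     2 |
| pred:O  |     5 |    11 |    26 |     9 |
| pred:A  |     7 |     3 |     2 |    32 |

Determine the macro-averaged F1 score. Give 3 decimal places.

Per-class F1 score (2·TP/(2·TP+FP+FN)):
  K: TP=15, FP=10+2+4=16, FN=9+5+7=21 → 30/67 = 0.4478
  F: TP=16, FP=9+3+2=14, FN=10+11+3=24 → 32/70 = 0.4571
  O: TP=26, FP=5+11+9=25, FN=2+3+2=7 → 52/84 = 0.6190
  A: TP=32, FP=7+3+2=12, FN=4+2+9=15 → 64/91 = 0.7033
Macro-F1 score = mean = (0.4478 + 0.4571 + 0.6190 + 0.7033) / 4 = 0.557

0.557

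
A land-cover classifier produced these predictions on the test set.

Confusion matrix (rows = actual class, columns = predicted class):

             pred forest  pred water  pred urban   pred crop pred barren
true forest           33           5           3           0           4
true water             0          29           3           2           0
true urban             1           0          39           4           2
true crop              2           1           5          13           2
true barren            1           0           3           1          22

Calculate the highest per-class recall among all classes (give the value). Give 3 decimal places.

Per-class recall (TP/(TP+FN)):
  forest: TP=33, FN=5+3+0+4=12 → 33/45 = 0.7333
  water: TP=29, FN=0+3+2+0=5 → 29/34 = 0.8529
  urban: TP=39, FN=1+0+4+2=7 → 39/46 = 0.8478
  crop: TP=13, FN=2+1+5+2=10 → 13/23 = 0.5652
  barren: TP=22, FN=1+0+3+1=5 → 22/27 = 0.8148
Highest is class 'water' with recall = 0.853.

0.853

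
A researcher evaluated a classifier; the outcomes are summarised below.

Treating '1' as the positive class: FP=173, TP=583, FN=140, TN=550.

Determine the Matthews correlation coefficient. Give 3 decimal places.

MCC = (TP·TN − FP·FN) / √((TP+FP)(TP+FN)(TN+FP)(TN+FN))
Numerator = 583·550 − 173·140 = 296430
Denominator = √(756·723·723·690) = √272676355560 = 522184.2161
MCC = 296430 / 522184.2161 = 0.568

0.568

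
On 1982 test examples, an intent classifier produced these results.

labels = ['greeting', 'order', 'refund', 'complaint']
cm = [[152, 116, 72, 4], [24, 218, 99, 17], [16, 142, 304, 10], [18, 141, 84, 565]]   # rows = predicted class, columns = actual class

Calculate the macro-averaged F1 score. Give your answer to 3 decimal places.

Per-class F1 score (2·TP/(2·TP+FP+FN)):
  greeting: TP=152, FP=116+72+4=192, FN=24+16+18=58 → 304/554 = 0.5487
  order: TP=218, FP=24+99+17=140, FN=116+142+141=399 → 436/975 = 0.4472
  refund: TP=304, FP=16+142+10=168, FN=72+99+84=255 → 608/1031 = 0.5897
  complaint: TP=565, FP=18+141+84=243, FN=4+17+10=31 → 1130/1404 = 0.8048
Macro-F1 score = mean = (0.5487 + 0.4472 + 0.5897 + 0.8048) / 4 = 0.598

0.598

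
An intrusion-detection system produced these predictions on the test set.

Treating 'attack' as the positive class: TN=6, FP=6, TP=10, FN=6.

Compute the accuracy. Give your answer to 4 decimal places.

0.5714

Accuracy = (TP+TN)/N = (10+6)/28 = 0.5714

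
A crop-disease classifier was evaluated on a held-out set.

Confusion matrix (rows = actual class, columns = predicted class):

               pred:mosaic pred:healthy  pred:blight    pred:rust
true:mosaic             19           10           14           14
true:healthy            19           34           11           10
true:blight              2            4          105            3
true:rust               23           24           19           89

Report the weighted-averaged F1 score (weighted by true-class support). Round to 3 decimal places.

Per-class F1 score (2·TP/(2·TP+FP+FN)):
  mosaic: TP=19, FP=19+2+23=44, FN=10+14+14=38 → 38/120 = 0.3167
  healthy: TP=34, FP=10+4+24=38, FN=19+11+10=40 → 68/146 = 0.4658
  blight: TP=105, FP=14+11+19=44, FN=2+4+3=9 → 210/263 = 0.7985
  rust: TP=89, FP=14+10+3=27, FN=23+24+19=66 → 178/271 = 0.6568
Weighted-F1 score = Σ (supportᵢ/N)·F1 scoreᵢ with N=400: (57/400)·0.3167 + (74/400)·0.4658 + (114/400)·0.7985 + (155/400)·0.6568 = 0.613

0.613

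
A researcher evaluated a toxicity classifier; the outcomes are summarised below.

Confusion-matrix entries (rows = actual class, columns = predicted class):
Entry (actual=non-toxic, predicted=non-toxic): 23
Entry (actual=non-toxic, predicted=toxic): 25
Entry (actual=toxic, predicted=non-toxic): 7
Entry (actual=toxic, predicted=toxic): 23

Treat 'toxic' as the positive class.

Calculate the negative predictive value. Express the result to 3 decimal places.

NPV = TN/(TN+FN) = 23/(23+7) = 0.767

0.767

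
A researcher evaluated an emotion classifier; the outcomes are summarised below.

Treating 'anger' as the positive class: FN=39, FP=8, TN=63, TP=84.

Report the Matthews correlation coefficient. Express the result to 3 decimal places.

0.550

MCC = (TP·TN − FP·FN) / √((TP+FP)(TP+FN)(TN+FP)(TN+FN))
Numerator = 84·63 − 8·39 = 4980
Denominator = √(92·123·71·102) = √81950472 = 9052.6500
MCC = 4980 / 9052.6500 = 0.550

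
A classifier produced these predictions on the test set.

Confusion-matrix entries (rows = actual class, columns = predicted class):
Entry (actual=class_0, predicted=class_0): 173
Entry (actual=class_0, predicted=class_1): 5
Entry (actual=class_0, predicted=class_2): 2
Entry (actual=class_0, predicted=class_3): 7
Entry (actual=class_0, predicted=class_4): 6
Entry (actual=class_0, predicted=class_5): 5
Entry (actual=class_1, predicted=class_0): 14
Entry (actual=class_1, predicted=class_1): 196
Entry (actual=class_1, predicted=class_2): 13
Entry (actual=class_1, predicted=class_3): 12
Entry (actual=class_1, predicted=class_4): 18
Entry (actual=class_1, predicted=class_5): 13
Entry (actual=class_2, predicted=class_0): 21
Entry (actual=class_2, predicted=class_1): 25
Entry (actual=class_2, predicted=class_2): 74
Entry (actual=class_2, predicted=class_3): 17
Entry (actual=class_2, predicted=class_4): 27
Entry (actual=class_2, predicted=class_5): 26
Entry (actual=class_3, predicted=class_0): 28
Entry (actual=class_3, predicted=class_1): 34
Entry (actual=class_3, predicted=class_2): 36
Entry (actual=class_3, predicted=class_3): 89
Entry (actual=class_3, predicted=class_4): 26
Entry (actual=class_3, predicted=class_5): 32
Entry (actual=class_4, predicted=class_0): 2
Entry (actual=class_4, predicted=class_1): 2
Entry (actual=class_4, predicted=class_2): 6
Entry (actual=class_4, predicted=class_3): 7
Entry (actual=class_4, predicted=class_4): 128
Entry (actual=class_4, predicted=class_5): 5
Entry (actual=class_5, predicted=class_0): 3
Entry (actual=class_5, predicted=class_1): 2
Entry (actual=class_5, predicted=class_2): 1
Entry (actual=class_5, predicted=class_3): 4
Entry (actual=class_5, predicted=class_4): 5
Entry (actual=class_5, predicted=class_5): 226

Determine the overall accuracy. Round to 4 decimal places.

0.6868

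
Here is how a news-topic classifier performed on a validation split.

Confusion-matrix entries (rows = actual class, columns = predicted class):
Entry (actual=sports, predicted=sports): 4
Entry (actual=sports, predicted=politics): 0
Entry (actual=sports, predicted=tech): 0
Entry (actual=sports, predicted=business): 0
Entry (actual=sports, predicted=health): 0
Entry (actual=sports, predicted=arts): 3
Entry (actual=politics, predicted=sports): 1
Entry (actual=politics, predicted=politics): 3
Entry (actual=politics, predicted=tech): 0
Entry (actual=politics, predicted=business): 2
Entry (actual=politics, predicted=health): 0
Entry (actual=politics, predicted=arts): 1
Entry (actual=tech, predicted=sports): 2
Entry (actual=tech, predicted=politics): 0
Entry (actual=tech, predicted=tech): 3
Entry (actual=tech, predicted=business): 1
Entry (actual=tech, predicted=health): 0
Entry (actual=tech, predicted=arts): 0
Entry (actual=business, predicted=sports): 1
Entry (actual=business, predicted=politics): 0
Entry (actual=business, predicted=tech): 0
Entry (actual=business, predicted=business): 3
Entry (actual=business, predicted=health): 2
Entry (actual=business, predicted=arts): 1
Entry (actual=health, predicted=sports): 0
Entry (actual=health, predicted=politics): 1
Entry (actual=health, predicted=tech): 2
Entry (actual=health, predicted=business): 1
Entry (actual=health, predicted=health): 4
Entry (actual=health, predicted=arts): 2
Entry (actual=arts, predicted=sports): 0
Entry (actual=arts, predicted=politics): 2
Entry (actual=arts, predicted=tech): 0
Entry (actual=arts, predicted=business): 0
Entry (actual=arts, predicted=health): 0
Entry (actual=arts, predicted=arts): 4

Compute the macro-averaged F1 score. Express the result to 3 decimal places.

Per-class F1 score (2·TP/(2·TP+FP+FN)):
  sports: TP=4, FP=1+2+1+0+0=4, FN=0+0+0+0+3=3 → 8/15 = 0.5333
  politics: TP=3, FP=0+0+0+1+2=3, FN=1+0+2+0+1=4 → 6/13 = 0.4615
  tech: TP=3, FP=0+0+0+2+0=2, FN=2+0+1+0+0=3 → 6/11 = 0.5455
  business: TP=3, FP=0+2+1+1+0=4, FN=1+0+0+2+1=4 → 6/14 = 0.4286
  health: TP=4, FP=0+0+0+2+0=2, FN=0+1+2+1+2=6 → 8/16 = 0.5000
  arts: TP=4, FP=3+1+0+1+2=7, FN=0+2+0+0+0=2 → 8/17 = 0.4706
Macro-F1 score = mean = (0.5333 + 0.4615 + 0.5455 + 0.4286 + 0.5000 + 0.4706) / 6 = 0.490

0.490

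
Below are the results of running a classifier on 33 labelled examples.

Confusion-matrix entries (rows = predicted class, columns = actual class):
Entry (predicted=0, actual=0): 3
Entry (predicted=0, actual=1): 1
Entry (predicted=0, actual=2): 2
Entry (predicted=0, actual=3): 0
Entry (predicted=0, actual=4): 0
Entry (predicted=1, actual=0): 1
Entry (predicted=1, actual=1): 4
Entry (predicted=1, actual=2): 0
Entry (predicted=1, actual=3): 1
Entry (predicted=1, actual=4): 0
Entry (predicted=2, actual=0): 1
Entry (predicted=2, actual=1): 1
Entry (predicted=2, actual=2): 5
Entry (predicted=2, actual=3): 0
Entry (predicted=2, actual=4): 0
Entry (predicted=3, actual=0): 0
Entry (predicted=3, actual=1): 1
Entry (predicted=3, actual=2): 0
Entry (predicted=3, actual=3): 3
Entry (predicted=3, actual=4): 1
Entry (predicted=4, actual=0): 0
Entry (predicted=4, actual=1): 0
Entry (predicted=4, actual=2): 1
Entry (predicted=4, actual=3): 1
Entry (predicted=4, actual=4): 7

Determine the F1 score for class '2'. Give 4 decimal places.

0.6667

Take TP from the diagonal, FP from the rest of the '2' prediction marginal, FN from the rest of the '2' actual marginal.
F1 score = 2·TP/(2·TP+FP+FN).
2: TP=5, FP=1+1+0+0=2, FN=2+0+0+1=3 → 10/15 = 0.66667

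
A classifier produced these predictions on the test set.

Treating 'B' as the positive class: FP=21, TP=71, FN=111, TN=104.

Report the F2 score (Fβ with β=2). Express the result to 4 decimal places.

0.4329

Fβ = (1+β²)·TP / ((1+β²)·TP + β²·FN + FP), with β²=4
= 5·71 / (5·71 + 4·111 + 21) = 0.4329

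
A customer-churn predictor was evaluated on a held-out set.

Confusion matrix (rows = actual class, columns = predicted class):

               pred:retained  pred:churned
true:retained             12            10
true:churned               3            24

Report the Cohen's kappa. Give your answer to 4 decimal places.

0.4475

Observed agreement pₒ = trace/N = 36/49 = 0.73469
Expected agreement pₑ = Σ (rowᵢ·colᵢ)/N² = (22·15 + 27·34)/49² = 0.51978
κ = (pₒ − pₑ)/(1 − pₑ) = (0.73469 − 0.51978)/(1 − 0.51978) = 0.4475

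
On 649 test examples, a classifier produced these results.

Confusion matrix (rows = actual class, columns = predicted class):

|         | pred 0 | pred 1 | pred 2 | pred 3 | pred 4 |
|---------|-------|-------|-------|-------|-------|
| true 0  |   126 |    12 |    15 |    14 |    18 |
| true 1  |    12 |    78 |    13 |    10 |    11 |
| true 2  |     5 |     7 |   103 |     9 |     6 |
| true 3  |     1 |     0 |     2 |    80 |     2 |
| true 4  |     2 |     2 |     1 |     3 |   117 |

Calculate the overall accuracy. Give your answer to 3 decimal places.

Accuracy = trace / total = (126+78+103+80+117=504) / 649 = 504/649 = 0.777

0.777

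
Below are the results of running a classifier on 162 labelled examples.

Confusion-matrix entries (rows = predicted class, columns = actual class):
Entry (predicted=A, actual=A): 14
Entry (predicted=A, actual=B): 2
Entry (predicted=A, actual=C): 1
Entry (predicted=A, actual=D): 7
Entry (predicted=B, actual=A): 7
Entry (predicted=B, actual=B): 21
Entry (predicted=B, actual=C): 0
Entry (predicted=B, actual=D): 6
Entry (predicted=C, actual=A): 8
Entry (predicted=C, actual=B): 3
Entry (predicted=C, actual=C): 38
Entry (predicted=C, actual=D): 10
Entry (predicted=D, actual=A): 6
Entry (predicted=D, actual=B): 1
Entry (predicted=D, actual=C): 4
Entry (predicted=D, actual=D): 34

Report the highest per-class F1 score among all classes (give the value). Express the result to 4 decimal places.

0.7451

Per-class F1 score (2·TP/(2·TP+FP+FN)):
  A: TP=14, FP=2+1+7=10, FN=7+8+6=21 → 28/59 = 0.47458
  B: TP=21, FP=7+0+6=13, FN=2+3+1=6 → 42/61 = 0.68852
  C: TP=38, FP=8+3+10=21, FN=1+0+4=5 → 76/102 = 0.74510
  D: TP=34, FP=6+1+4=11, FN=7+6+10=23 → 68/102 = 0.66667
Highest is class 'C' with F1 score = 0.7451.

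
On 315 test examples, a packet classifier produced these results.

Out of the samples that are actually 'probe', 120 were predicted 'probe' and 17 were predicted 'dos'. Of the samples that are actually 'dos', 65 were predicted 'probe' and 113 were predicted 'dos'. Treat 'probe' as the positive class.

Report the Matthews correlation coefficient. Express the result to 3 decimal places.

0.514

MCC = (TP·TN − FP·FN) / √((TP+FP)(TP+FN)(TN+FP)(TN+FN))
Numerator = 120·113 − 65·17 = 12455
Denominator = √(185·137·178·130) = √586483300 = 24217.4173
MCC = 12455 / 24217.4173 = 0.514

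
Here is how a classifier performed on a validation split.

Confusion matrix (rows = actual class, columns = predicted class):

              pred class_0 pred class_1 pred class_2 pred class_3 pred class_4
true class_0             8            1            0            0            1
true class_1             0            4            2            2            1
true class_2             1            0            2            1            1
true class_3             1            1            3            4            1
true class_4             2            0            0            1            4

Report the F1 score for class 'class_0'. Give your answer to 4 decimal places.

0.7273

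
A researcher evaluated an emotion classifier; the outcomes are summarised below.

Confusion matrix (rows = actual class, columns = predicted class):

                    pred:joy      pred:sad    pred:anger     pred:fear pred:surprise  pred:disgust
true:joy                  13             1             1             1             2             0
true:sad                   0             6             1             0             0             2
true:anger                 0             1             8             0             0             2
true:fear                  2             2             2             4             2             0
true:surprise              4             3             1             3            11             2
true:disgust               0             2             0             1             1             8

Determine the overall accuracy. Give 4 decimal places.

Accuracy = trace / total = (13+6+8+4+11+8=50) / 86 = 50/86 = 0.5814

0.5814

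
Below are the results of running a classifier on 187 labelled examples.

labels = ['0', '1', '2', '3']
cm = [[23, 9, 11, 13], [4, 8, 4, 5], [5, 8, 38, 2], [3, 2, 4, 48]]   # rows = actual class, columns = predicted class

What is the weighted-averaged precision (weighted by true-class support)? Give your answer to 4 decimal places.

Per-class precision (TP/(TP+FP)):
  0: TP=23, FP=4+5+3=12 → 23/35 = 0.65714
  1: TP=8, FP=9+8+2=19 → 8/27 = 0.29630
  2: TP=38, FP=11+4+4=19 → 38/57 = 0.66667
  3: TP=48, FP=13+5+2=20 → 48/68 = 0.70588
Weighted-precision = Σ (supportᵢ/N)·precisionᵢ with N=187: (56/187)·0.65714 + (21/187)·0.29630 + (53/187)·0.66667 + (57/187)·0.70588 = 0.6342

0.6342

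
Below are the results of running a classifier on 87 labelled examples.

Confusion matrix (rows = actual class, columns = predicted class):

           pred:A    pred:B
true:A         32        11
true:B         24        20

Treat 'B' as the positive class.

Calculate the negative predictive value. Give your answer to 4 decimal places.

0.5714

NPV = TN/(TN+FN) = 32/(32+24) = 0.5714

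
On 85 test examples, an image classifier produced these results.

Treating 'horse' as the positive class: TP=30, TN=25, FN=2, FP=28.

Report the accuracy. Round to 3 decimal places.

Accuracy = (TP+TN)/N = (30+25)/85 = 0.647

0.647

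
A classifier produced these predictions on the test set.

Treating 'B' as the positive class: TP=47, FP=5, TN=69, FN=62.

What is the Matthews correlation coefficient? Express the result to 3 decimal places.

MCC = (TP·TN − FP·FN) / √((TP+FP)(TP+FN)(TN+FP)(TN+FN))
Numerator = 47·69 − 5·62 = 2933
Denominator = √(52·109·74·131) = √54945592 = 7412.5294
MCC = 2933 / 7412.5294 = 0.396

0.396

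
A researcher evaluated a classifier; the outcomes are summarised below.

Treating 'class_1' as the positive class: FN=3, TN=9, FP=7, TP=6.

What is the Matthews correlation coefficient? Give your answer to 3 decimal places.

MCC = (TP·TN − FP·FN) / √((TP+FP)(TP+FN)(TN+FP)(TN+FN))
Numerator = 6·9 − 7·3 = 33
Denominator = √(13·9·16·12) = √22464 = 149.8800
MCC = 33 / 149.8800 = 0.220

0.220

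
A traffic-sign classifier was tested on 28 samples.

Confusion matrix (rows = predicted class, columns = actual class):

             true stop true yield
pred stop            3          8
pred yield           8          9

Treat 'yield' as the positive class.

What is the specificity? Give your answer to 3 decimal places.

0.273

Specificity = TN/(TN+FP) = 3/(3+8) = 0.273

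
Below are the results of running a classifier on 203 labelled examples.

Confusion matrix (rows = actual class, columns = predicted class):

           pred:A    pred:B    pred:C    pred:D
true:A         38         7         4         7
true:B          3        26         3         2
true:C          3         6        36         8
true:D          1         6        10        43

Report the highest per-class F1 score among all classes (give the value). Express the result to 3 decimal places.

0.752

Per-class F1 score (2·TP/(2·TP+FP+FN)):
  A: TP=38, FP=3+3+1=7, FN=7+4+7=18 → 76/101 = 0.7525
  B: TP=26, FP=7+6+6=19, FN=3+3+2=8 → 52/79 = 0.6582
  C: TP=36, FP=4+3+10=17, FN=3+6+8=17 → 72/106 = 0.6792
  D: TP=43, FP=7+2+8=17, FN=1+6+10=17 → 86/120 = 0.7167
Highest is class 'A' with F1 score = 0.752.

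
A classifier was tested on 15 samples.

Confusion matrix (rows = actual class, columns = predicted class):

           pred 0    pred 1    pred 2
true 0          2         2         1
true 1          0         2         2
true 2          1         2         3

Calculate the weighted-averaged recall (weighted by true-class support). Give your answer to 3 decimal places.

0.467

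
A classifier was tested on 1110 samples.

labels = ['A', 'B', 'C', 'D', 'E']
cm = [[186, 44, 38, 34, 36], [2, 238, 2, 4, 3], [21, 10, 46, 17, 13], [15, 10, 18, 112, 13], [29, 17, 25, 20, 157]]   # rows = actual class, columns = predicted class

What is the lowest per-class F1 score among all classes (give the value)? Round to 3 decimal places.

Per-class F1 score (2·TP/(2·TP+FP+FN)):
  A: TP=186, FP=2+21+15+29=67, FN=44+38+34+36=152 → 372/591 = 0.6294
  B: TP=238, FP=44+10+10+17=81, FN=2+2+4+3=11 → 476/568 = 0.8380
  C: TP=46, FP=38+2+18+25=83, FN=21+10+17+13=61 → 92/236 = 0.3898
  D: TP=112, FP=34+4+17+20=75, FN=15+10+18+13=56 → 224/355 = 0.6310
  E: TP=157, FP=36+3+13+13=65, FN=29+17+25+20=91 → 314/470 = 0.6681
Lowest is class 'C' with F1 score = 0.390.

0.390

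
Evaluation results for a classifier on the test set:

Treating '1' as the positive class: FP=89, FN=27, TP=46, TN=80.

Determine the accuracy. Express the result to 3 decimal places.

Accuracy = (TP+TN)/N = (46+80)/242 = 0.521

0.521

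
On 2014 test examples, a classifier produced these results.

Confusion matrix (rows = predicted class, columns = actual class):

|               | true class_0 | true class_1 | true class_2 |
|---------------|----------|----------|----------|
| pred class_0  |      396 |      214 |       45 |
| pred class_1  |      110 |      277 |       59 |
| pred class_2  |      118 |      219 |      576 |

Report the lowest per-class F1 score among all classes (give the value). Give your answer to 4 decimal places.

0.4792

Per-class F1 score (2·TP/(2·TP+FP+FN)):
  class_0: TP=396, FP=214+45=259, FN=110+118=228 → 792/1279 = 0.61923
  class_1: TP=277, FP=110+59=169, FN=214+219=433 → 554/1156 = 0.47924
  class_2: TP=576, FP=118+219=337, FN=45+59=104 → 1152/1593 = 0.72316
Lowest is class 'class_1' with F1 score = 0.4792.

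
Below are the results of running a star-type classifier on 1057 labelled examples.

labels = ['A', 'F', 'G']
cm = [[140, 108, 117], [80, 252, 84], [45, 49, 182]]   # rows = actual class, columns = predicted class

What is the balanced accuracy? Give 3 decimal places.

0.550

Balanced accuracy = mean of per-class recall.
  A: recall = 140/365 = 0.3836
  F: recall = 252/416 = 0.6058
  G: recall = 182/276 = 0.6594
Mean = (0.3836 + 0.6058 + 0.6594) / 3 = 0.550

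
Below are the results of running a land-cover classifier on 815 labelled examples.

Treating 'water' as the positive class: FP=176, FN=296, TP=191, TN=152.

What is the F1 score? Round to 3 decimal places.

0.447

Precision = TP/(TP+FP) = 191/367 = 0.5204
Recall = TP/(TP+FN) = 191/487 = 0.3922
F1 = 2·TP/(2·TP+FP+FN) = 382/854 = 0.447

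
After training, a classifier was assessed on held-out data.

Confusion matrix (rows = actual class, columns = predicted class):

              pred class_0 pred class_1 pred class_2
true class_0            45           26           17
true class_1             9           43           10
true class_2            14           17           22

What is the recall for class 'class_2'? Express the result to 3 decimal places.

One-vs-rest for 'class_2': TP = diagonal; FP = other classes predicted 'class_2'; FN = 'class_2' predicted as other.
recall = TP/(TP+FN).
class_2: TP=22, FN=14+17=31 → 22/53 = 0.4151

0.415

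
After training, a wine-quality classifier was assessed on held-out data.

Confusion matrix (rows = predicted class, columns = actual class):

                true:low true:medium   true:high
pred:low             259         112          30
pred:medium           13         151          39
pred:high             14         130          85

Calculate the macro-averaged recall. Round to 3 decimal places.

0.614

Per-class recall (TP/(TP+FN)):
  low: TP=259, FN=13+14=27 → 259/286 = 0.9056
  medium: TP=151, FN=112+130=242 → 151/393 = 0.3842
  high: TP=85, FN=30+39=69 → 85/154 = 0.5519
Macro-recall = mean = (0.9056 + 0.3842 + 0.5519) / 3 = 0.614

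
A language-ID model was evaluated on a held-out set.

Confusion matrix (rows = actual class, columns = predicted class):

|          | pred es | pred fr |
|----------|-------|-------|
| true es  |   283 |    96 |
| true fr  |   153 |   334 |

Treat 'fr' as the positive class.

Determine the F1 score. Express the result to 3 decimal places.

Precision = TP/(TP+FP) = 334/430 = 0.7767
Recall = TP/(TP+FN) = 334/487 = 0.6858
F1 = 2·TP/(2·TP+FP+FN) = 668/917 = 0.728

0.728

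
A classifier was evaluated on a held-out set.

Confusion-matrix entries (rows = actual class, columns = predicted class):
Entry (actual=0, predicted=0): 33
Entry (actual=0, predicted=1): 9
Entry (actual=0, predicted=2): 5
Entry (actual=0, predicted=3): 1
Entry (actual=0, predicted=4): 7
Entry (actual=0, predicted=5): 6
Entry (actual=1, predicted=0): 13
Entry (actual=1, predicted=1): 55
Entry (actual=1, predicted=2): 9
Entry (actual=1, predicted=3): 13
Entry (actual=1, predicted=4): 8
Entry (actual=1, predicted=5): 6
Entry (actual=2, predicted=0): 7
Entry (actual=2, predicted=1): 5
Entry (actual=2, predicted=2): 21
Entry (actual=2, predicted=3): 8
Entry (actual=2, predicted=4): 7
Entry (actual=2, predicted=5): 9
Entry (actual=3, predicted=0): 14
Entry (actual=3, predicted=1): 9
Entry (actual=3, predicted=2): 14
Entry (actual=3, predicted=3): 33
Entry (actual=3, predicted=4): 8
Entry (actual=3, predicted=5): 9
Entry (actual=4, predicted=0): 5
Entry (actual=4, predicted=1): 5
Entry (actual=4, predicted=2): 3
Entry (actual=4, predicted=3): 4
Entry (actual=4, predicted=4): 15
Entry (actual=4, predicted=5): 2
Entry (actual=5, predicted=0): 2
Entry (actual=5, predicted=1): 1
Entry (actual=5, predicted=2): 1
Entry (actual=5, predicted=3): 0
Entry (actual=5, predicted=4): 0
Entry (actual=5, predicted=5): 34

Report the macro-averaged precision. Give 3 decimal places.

0.484

Per-class precision (TP/(TP+FP)):
  0: TP=33, FP=13+7+14+5+2=41 → 33/74 = 0.4459
  1: TP=55, FP=9+5+9+5+1=29 → 55/84 = 0.6548
  2: TP=21, FP=5+9+14+3+1=32 → 21/53 = 0.3962
  3: TP=33, FP=1+13+8+4+0=26 → 33/59 = 0.5593
  4: TP=15, FP=7+8+7+8+0=30 → 15/45 = 0.3333
  5: TP=34, FP=6+6+9+9+2=32 → 34/66 = 0.5152
Macro-precision = mean = (0.4459 + 0.6548 + 0.3962 + 0.5593 + 0.3333 + 0.5152) / 6 = 0.484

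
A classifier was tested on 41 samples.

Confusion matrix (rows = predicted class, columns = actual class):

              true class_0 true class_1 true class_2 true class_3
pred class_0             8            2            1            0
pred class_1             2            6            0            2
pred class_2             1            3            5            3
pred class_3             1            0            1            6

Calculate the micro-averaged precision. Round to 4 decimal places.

Micro-averaging pools counts across classes: ΣTP=25, ΣFP=16, ΣFN=16.
Micro-precision = TP/(TP+FP) on pooled counts = 0.6098 (equals overall accuracy in single-label multiclass).

0.6098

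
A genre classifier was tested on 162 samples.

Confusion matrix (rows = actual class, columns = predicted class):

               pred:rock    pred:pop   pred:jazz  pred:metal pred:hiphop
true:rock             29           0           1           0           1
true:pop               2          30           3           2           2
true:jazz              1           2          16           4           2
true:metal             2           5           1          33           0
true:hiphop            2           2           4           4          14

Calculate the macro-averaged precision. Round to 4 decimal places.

Per-class precision (TP/(TP+FP)):
  rock: TP=29, FP=2+1+2+2=7 → 29/36 = 0.80556
  pop: TP=30, FP=0+2+5+2=9 → 30/39 = 0.76923
  jazz: TP=16, FP=1+3+1+4=9 → 16/25 = 0.64000
  metal: TP=33, FP=0+2+4+4=10 → 33/43 = 0.76744
  hiphop: TP=14, FP=1+2+2+0=5 → 14/19 = 0.73684
Macro-precision = mean = (0.80556 + 0.76923 + 0.64000 + 0.76744 + 0.73684) / 5 = 0.7438

0.7438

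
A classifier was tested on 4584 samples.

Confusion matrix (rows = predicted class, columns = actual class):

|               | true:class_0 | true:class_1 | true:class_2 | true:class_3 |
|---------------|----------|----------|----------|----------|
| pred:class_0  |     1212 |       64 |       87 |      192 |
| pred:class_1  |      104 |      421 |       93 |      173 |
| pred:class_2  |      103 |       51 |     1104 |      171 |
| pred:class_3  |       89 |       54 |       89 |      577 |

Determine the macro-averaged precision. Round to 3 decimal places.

0.699

Per-class precision (TP/(TP+FP)):
  class_0: TP=1212, FP=64+87+192=343 → 1212/1555 = 0.7794
  class_1: TP=421, FP=104+93+173=370 → 421/791 = 0.5322
  class_2: TP=1104, FP=103+51+171=325 → 1104/1429 = 0.7726
  class_3: TP=577, FP=89+54+89=232 → 577/809 = 0.7132
Macro-precision = mean = (0.7794 + 0.5322 + 0.7726 + 0.7132) / 4 = 0.699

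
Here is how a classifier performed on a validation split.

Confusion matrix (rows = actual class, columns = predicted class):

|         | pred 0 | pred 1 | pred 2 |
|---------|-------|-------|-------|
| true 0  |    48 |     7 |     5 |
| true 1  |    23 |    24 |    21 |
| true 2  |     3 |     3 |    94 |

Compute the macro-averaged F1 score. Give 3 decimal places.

0.681

Per-class F1 score (2·TP/(2·TP+FP+FN)):
  0: TP=48, FP=23+3=26, FN=7+5=12 → 96/134 = 0.7164
  1: TP=24, FP=7+3=10, FN=23+21=44 → 48/102 = 0.4706
  2: TP=94, FP=5+21=26, FN=3+3=6 → 188/220 = 0.8545
Macro-F1 score = mean = (0.7164 + 0.4706 + 0.8545) / 3 = 0.681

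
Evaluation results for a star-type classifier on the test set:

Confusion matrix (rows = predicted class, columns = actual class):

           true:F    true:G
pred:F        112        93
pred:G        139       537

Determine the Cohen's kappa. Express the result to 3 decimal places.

0.316

Observed agreement pₒ = trace/N = 649/881 = 0.7367
Expected agreement pₑ = Σ (rowᵢ·colᵢ)/N² = (251·205 + 630·676)/881² = 0.6150
κ = (pₒ − pₑ)/(1 − pₑ) = (0.7367 − 0.6150)/(1 − 0.6150) = 0.316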